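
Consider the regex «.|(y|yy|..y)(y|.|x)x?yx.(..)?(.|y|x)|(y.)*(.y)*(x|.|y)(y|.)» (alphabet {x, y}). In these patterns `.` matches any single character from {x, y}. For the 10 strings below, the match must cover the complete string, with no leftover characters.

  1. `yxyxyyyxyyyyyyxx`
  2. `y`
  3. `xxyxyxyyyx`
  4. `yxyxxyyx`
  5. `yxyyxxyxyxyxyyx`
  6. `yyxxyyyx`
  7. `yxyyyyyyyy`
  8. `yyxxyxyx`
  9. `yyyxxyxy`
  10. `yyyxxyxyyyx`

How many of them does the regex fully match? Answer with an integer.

1 → match
2 → match
3 → match
4 → match
5 → no match
6 → no match
7 → match
8 → match
9 → match
10 → match
Total matched: 8

8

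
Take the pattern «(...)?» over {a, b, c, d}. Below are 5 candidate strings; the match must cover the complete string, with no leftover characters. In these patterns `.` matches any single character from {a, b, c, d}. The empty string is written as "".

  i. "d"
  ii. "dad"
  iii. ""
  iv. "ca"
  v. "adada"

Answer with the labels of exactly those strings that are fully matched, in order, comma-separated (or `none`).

i. "d" → no match
ii. "dad" → match
iii. "" → match
iv. "ca" → no match
v. "adada" → no match

ii, iii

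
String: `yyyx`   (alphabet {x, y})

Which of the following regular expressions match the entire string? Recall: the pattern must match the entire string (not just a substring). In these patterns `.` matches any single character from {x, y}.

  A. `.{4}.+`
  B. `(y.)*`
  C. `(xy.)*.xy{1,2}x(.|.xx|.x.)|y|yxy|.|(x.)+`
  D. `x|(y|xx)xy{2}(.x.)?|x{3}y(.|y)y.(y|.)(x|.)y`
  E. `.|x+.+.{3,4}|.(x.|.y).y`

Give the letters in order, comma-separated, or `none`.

B

A → no match
B → match
C → no match
D → no match
E → no match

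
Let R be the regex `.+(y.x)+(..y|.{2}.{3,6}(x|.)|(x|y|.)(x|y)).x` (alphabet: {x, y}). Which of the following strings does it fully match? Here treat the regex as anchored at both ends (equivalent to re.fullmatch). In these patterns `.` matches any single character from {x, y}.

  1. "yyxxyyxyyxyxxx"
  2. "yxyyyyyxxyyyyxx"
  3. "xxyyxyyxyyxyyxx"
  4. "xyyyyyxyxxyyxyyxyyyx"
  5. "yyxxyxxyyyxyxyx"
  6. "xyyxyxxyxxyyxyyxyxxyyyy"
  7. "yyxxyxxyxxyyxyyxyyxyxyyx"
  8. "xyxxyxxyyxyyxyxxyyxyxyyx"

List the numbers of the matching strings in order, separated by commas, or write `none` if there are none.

1 → match
2 → no match
3 → match
4 → match
5 → match
6 → no match — must end with "x"
7 → match
8 → match

1, 3, 4, 5, 7, 8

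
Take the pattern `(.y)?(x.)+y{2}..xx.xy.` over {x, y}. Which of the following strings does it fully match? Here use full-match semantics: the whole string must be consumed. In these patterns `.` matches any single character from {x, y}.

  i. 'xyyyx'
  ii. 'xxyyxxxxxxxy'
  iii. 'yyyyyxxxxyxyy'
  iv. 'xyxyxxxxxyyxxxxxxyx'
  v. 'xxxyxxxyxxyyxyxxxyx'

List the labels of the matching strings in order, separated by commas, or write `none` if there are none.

i → no match
ii → no match
iii → no match
iv → no match
v → no match

none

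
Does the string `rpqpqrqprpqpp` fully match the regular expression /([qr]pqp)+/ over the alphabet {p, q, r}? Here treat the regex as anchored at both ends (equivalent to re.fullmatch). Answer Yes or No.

No

Every match must end with `pqp`, but `rpqpqrqprpqpp` does not.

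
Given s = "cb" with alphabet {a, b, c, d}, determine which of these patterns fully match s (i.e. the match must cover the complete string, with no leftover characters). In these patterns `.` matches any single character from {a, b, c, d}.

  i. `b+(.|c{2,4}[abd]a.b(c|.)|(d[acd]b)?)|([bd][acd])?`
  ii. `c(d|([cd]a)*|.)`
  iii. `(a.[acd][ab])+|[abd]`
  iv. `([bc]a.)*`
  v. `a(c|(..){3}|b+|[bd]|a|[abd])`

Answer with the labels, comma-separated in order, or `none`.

i → no match
ii → match
iii → no match
iv → no match
v → no match — must start with "a"

ii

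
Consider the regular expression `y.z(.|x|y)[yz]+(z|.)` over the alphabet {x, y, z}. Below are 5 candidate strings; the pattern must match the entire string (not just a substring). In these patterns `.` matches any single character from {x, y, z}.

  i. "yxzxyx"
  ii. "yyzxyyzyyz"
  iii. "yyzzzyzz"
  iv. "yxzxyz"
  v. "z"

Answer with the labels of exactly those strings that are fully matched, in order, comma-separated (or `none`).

i → match
ii → match
iii → match
iv → match
v → no match — must start with "y"

i, ii, iii, iv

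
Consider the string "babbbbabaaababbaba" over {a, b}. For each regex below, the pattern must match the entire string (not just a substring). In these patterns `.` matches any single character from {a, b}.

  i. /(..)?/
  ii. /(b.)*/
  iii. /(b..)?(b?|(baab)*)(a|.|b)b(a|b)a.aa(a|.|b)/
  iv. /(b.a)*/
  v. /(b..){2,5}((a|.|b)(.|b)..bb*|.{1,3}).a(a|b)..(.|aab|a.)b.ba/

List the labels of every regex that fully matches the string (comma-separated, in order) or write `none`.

v

i → no match
ii → no match
iii → no match
iv → no match
v → match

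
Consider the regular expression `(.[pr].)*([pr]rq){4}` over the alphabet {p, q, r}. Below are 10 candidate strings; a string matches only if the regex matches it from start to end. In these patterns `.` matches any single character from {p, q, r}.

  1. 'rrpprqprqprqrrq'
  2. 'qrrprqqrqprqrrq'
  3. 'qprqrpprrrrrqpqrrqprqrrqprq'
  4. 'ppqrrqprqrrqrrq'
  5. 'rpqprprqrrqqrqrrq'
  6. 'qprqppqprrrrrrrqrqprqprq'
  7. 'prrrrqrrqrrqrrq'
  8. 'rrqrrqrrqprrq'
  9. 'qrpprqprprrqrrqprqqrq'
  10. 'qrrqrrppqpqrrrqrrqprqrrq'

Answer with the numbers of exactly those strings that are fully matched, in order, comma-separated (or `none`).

1 → match
2 → no match
3 → match
4 → match
5 → no match
6 → no match
7 → match
8 → no match
9 → no match
10 → no match

1, 3, 4, 7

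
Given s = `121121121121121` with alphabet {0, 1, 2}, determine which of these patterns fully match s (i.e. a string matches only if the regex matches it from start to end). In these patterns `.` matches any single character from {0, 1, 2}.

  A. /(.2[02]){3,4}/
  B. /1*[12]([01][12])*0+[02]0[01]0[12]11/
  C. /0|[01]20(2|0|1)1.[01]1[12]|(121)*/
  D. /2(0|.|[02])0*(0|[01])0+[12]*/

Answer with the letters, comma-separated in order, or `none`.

A → no match
B → no match — must end with `11`
C → match
D → no match — must start with `2`

C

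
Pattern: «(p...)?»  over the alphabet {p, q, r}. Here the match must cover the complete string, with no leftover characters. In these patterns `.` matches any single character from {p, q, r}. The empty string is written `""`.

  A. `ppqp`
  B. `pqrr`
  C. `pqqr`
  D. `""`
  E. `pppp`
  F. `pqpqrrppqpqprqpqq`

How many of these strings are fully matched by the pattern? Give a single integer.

A → match
B → match
C → match
D → match
E → match
F → no match
Total matched: 5

5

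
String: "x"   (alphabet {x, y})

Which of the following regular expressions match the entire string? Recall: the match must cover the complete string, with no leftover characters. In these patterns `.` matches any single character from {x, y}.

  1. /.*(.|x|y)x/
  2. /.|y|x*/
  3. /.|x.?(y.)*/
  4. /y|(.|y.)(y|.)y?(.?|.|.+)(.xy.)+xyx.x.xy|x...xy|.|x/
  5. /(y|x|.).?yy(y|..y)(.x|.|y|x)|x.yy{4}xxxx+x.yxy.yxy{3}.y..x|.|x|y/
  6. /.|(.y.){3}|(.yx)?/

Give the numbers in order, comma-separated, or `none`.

1 → no match
2 → match
3 → match
4 → match
5 → match
6 → match

2, 3, 4, 5, 6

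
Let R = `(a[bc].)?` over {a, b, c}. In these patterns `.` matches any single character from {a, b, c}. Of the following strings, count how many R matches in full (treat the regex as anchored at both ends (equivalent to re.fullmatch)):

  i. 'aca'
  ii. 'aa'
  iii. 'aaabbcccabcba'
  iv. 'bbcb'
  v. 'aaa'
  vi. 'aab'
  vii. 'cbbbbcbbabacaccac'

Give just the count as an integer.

1

i → match
ii → no match
iii → no match
iv → no match
v → no match
vi → no match
vii → no match
Total matched: 1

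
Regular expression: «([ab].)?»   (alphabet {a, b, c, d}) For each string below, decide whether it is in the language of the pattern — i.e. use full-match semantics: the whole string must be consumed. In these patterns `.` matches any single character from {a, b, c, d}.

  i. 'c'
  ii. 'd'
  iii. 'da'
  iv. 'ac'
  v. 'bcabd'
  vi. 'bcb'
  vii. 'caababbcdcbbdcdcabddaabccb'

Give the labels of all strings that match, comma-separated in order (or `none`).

iv

i → no match
ii → no match
iii → no match
iv → match
v → no match
vi → no match
vii → no match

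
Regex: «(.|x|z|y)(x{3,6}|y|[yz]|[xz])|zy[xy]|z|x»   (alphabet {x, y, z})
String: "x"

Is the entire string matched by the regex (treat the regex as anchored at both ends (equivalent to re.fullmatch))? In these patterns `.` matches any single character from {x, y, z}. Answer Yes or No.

Yes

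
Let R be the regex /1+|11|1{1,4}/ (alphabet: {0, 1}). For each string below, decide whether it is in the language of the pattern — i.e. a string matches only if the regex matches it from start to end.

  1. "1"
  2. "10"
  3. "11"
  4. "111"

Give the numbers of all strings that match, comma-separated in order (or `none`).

1, 3, 4

1 → match
2 → no match
3 → match
4 → match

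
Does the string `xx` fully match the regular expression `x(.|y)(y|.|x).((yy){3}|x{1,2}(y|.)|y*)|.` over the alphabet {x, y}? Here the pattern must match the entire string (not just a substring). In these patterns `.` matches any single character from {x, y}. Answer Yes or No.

No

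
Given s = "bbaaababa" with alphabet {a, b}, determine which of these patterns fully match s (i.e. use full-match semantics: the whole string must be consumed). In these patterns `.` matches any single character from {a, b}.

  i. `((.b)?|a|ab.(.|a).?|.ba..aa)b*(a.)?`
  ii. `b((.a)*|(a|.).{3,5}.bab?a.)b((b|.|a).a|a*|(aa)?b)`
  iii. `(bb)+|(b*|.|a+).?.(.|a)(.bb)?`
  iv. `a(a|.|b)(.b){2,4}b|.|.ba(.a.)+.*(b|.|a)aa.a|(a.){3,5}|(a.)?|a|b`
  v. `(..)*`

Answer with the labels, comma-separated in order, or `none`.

ii

i → no match
ii → match
iii → no match
iv → no match
v → no match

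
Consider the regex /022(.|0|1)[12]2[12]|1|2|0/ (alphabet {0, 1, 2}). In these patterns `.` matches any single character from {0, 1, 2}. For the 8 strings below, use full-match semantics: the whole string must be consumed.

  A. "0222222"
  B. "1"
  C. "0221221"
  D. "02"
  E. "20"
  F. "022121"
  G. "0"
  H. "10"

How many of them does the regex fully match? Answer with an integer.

4

A. "0222222" → match
B. "1" → match
C. "0221221" → match
D. "02" → no match
E. "20" → no match
F. "022121" → no match
G. "0" → match
H. "10" → no match
Total matched: 4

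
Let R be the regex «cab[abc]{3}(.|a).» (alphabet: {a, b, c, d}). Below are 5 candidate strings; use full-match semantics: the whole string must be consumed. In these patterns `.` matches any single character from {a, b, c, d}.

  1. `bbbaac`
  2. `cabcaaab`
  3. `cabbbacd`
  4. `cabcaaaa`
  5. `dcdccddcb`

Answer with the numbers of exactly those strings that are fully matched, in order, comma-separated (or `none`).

2, 3, 4

1 → no match — must start with `cab`
2 → match
3 → match
4 → match
5 → no match — must start with `cab`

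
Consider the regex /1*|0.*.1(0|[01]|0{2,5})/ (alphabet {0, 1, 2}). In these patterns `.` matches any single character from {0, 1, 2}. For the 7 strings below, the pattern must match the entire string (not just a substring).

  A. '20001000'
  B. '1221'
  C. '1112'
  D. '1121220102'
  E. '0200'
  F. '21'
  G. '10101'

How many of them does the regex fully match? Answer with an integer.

A → no match
B → no match
C → no match
D → no match
E → no match
F → no match
G → no match
Total matched: 0

0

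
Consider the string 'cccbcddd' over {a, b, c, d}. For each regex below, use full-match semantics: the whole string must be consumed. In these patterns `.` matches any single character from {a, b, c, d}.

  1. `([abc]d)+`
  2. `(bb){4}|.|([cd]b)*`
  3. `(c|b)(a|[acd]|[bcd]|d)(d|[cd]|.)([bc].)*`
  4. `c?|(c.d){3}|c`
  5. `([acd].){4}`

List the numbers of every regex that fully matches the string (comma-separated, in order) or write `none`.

5

1 → no match
2 → no match
3 → no match
4 → no match
5 → match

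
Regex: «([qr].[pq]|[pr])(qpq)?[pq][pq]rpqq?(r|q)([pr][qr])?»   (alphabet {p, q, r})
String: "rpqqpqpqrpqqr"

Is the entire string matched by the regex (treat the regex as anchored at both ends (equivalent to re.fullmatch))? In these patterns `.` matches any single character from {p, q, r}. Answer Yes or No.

Yes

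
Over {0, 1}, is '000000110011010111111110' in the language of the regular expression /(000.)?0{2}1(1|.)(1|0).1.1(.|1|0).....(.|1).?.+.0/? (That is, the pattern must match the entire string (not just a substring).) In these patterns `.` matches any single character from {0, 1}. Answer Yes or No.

No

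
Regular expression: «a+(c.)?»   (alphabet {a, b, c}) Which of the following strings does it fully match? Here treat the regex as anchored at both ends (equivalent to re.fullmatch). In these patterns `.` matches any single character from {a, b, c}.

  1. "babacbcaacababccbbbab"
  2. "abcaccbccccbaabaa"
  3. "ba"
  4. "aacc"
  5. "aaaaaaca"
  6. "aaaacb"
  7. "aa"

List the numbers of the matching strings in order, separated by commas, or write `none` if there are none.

1 → no match — must start with "a"
2 → no match
3. "ba" → no match — must start with "a"
4. "aacc" → match
5. "aaaaaaca" → match
6. "aaaacb" → match
7. "aa" → match

4, 5, 6, 7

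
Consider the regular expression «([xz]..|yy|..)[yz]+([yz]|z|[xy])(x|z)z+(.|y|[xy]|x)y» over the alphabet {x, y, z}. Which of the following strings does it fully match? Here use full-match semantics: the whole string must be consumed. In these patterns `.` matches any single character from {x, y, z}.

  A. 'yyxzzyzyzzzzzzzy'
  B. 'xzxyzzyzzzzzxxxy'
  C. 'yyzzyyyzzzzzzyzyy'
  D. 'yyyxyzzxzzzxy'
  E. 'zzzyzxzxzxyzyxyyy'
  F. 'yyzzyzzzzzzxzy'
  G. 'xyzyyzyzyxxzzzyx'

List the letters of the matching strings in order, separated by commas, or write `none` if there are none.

A → no match
B → no match
C → no match
D → no match
E → no match
F → no match
G → no match — must end with 'y'

none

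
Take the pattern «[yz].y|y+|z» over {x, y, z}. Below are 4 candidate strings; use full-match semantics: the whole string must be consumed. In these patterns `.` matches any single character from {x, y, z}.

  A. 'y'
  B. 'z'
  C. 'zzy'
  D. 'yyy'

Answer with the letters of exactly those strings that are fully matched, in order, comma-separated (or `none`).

A, B, C, D

A → match
B → match
C → match
D → match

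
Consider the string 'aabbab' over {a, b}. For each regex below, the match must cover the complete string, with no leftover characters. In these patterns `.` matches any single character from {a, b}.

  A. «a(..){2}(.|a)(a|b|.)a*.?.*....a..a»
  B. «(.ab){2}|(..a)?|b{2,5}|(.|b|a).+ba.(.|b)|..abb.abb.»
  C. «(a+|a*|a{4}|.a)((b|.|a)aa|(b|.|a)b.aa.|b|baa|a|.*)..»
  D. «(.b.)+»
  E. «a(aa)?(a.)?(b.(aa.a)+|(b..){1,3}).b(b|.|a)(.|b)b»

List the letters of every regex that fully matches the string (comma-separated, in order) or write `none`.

A → no match — must end with 'a'
B → match
C → match
D → no match
E → no match

B, C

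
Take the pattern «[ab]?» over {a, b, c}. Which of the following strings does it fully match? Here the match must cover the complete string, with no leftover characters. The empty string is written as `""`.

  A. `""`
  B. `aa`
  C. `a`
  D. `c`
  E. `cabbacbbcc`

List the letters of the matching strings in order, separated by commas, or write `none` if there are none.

A, C

A → match
B → no match
C → match
D → no match
E → no match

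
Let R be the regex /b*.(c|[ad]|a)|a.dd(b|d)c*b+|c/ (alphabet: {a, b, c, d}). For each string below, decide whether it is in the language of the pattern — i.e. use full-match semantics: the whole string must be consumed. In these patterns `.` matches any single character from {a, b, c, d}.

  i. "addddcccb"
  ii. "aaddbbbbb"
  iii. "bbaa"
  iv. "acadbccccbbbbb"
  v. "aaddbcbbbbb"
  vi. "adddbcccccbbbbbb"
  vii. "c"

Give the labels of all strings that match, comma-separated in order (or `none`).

i, ii, iii, v, vi, vii

i. "addddcccb" → match
ii. "aaddbbbbb" → match
iii. "bbaa" → match
iv → no match
v. "aaddbcbbbbb" → match
vi → match
vii. "c" → match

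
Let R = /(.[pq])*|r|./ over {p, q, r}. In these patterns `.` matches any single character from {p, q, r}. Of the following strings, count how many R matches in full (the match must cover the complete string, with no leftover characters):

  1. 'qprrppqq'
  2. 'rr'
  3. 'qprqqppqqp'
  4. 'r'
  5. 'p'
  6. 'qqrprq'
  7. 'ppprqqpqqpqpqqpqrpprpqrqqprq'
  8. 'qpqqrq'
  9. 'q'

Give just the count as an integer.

6

1 → no match
2 → no match
3 → match
4 → match
5 → match
6 → match
7 → no match
8 → match
9 → match
Total matched: 6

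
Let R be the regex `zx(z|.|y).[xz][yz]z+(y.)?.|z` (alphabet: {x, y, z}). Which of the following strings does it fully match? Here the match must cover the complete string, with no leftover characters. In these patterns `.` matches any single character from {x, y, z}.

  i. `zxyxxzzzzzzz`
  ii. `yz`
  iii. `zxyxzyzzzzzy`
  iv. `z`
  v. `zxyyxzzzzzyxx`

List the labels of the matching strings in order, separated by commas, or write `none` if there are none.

i → match
ii → no match
iii → match
iv → match
v → match

i, iii, iv, v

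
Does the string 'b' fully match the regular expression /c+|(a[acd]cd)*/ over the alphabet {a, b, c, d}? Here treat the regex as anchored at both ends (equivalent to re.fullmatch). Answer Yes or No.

No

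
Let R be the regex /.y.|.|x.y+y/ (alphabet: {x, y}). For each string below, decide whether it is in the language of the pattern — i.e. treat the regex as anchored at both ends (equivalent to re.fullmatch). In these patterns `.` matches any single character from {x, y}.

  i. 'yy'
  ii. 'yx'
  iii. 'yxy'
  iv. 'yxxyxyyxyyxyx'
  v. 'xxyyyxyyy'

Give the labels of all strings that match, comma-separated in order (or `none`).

none

i → no match
ii → no match
iii → no match
iv → no match
v → no match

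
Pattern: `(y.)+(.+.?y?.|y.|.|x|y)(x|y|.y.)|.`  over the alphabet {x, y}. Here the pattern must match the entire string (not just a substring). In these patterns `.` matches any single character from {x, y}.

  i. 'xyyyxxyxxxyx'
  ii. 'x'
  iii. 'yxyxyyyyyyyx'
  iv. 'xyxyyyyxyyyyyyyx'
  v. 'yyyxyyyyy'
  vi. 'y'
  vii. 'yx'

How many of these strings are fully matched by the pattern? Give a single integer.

i → no match
ii → match
iii → match
iv → no match
v → match
vi → match
vii → no match
Total matched: 4

4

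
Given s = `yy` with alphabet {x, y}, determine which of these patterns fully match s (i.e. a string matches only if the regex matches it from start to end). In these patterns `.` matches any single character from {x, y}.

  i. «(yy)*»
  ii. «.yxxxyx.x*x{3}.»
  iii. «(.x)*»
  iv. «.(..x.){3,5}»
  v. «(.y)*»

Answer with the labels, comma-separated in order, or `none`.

i, v

i → match
ii → no match
iii → no match
iv → no match
v → match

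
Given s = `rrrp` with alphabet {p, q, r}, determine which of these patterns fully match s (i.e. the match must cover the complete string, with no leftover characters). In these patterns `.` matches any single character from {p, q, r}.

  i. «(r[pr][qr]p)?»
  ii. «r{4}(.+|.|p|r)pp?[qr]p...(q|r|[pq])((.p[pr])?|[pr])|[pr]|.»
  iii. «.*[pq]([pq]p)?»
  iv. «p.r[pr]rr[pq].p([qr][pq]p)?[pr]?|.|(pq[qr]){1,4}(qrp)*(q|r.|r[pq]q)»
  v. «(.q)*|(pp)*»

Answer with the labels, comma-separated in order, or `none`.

i, iii

i → match
ii → no match
iii → match
iv → no match
v → no match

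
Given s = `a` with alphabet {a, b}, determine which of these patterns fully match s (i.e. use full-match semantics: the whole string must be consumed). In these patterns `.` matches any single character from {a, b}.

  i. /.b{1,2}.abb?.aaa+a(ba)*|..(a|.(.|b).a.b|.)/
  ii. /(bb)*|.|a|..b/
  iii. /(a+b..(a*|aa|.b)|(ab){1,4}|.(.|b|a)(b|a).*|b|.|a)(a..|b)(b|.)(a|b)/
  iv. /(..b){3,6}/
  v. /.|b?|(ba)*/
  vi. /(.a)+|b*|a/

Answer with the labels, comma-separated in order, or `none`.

ii, v, vi

i → no match
ii → match
iii → no match
iv → no match — must end with `b`
v → match
vi → match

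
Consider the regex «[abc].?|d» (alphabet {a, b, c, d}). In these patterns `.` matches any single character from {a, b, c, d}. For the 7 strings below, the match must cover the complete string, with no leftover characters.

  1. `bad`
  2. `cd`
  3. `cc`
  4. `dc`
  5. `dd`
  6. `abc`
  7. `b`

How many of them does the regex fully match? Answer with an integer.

1 → no match
2 → match
3 → match
4 → no match
5 → no match
6 → no match
7 → match
Total matched: 3

3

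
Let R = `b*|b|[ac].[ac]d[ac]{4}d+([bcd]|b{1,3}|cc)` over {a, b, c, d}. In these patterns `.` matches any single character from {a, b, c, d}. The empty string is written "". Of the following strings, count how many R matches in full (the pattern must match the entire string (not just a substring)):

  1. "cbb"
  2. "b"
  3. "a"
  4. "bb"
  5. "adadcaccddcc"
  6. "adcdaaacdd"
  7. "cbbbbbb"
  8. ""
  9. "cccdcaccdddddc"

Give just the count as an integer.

1 → no match
2 → match
3 → no match
4 → match
5 → match
6 → match
7 → no match
8 → match
9 → match
Total matched: 6

6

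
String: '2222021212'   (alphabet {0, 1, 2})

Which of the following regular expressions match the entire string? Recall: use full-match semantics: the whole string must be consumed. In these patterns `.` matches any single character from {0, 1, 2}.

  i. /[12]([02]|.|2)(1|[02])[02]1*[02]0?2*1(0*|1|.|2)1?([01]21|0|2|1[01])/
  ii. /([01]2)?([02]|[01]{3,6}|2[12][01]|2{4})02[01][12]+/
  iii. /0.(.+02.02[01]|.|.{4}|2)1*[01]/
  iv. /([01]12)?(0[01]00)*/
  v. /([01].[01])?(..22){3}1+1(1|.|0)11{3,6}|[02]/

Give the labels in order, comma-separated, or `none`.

i, ii

i → match
ii → match
iii → no match — must start with '0'
iv → no match
v → no match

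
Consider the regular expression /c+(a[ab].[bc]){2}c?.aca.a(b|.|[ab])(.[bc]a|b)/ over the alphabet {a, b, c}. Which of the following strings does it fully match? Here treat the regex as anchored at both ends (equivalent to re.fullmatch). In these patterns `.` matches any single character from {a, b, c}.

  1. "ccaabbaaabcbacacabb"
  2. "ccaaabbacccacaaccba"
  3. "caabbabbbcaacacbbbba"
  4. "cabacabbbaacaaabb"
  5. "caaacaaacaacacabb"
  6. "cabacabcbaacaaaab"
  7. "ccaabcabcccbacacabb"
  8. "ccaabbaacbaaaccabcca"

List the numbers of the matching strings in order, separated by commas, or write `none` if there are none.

1 → match
2 → no match
3 → no match
4 → match
5 → match
6 → match
7 → match
8 → no match

1, 4, 5, 6, 7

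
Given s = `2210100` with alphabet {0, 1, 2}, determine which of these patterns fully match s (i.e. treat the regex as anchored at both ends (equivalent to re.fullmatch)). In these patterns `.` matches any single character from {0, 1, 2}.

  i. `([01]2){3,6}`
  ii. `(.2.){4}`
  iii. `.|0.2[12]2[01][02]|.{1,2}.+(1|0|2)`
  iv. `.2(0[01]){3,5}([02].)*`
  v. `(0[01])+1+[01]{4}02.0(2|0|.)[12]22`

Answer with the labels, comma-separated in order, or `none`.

iii

i → no match — must end with `2`
ii → no match
iii → match
iv → no match
v → no match — must start with `0`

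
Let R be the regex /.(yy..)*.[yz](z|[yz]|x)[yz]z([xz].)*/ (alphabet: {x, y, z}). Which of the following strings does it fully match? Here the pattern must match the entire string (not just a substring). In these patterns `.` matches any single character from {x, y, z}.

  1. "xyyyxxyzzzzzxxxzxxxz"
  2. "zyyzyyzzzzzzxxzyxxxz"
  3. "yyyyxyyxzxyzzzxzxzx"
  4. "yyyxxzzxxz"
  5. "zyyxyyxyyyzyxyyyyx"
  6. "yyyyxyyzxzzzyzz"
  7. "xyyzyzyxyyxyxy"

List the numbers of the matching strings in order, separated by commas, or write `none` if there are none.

1 → match
2 → match
3 → no match
4. "yyyxxzzxxz" → no match
5 → no match
6 → no match
7 → no match

1, 2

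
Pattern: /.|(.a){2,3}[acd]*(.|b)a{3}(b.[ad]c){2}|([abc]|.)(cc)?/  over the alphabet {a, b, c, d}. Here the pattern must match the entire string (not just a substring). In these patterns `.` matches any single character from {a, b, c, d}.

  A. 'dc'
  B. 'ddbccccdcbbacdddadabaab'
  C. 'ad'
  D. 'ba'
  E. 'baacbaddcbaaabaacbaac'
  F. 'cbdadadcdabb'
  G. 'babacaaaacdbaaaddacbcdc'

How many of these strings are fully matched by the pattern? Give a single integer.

A → no match
B → no match
C → no match
D → no match
E → no match
F → no match
G → no match
Total matched: 0

0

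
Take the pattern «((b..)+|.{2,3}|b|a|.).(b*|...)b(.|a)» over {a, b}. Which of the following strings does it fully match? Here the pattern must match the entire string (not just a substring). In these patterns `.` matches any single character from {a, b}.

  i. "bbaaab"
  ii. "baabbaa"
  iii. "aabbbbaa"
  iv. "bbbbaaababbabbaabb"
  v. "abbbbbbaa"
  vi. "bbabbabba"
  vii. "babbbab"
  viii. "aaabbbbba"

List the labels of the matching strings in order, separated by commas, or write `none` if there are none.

i → no match
ii → no match
iii → no match
iv → no match
v → no match
vi → match
vii → no match
viii → match

vi, viii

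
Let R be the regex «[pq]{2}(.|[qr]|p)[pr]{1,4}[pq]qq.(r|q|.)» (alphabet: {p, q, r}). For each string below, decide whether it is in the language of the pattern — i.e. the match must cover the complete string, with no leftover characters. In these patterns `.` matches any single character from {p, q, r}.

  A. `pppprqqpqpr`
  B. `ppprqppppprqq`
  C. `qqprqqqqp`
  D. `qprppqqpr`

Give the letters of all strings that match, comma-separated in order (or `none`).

C, D

A → no match
B → no match
C → match
D → match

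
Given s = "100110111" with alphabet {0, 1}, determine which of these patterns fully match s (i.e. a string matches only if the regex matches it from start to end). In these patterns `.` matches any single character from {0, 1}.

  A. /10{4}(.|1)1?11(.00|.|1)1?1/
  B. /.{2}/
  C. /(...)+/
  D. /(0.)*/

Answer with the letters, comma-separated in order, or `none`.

C

A → no match
B → no match
C → match
D → no match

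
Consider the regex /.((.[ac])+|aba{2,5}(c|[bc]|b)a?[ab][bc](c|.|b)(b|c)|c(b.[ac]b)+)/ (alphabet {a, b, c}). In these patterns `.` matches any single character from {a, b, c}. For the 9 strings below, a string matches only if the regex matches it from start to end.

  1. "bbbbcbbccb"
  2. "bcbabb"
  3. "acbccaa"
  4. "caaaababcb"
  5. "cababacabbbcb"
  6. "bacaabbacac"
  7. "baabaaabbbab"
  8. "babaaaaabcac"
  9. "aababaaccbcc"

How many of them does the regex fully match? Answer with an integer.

0

1. "bbbbcbbccb" → no match
2. "bcbabb" → no match
3. "acbccaa" → no match
4. "caaaababcb" → no match
5 → no match
6. "bacaabbacac" → no match
7. "baabaaabbbab" → no match
8. "babaaaaabcac" → no match
9. "aababaaccbcc" → no match
Total matched: 0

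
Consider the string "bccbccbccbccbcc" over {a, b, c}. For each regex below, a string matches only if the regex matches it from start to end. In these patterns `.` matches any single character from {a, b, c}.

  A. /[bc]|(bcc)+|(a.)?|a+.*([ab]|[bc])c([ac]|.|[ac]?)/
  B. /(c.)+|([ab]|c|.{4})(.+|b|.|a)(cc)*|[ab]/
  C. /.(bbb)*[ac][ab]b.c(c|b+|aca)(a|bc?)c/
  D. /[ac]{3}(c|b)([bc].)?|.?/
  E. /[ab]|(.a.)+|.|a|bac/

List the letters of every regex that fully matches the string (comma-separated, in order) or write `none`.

A → match
B → match
C → no match
D → no match
E → no match

A, B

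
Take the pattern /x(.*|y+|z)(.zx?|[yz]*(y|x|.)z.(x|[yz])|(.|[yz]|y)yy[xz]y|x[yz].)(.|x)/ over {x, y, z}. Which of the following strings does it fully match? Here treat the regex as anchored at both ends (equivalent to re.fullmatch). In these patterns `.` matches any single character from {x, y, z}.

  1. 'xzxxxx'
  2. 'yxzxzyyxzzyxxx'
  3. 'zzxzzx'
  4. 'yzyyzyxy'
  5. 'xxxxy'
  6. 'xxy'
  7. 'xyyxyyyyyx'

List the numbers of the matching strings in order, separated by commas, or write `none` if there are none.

1 → no match
2 → no match — must start with 'x'
3 → no match — must start with 'x'
4 → no match — must start with 'x'
5 → no match
6 → no match
7 → no match

none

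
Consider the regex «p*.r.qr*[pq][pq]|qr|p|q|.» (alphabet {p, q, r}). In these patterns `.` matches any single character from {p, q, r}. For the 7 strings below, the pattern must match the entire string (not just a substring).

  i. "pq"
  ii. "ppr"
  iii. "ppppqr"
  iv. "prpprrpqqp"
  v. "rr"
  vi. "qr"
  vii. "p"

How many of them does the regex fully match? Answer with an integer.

i → no match
ii → no match
iii → no match
iv → no match
v → no match
vi → match
vii → match
Total matched: 2

2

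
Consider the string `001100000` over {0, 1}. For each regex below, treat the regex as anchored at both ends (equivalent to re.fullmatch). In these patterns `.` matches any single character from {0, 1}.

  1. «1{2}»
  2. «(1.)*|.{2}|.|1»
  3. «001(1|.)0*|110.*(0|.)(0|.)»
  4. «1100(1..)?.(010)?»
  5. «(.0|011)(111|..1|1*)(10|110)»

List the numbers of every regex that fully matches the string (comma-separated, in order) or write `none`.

3

1 → no match — must start with `1`
2 → no match
3 → match
4 → no match — must start with `1100`
5 → no match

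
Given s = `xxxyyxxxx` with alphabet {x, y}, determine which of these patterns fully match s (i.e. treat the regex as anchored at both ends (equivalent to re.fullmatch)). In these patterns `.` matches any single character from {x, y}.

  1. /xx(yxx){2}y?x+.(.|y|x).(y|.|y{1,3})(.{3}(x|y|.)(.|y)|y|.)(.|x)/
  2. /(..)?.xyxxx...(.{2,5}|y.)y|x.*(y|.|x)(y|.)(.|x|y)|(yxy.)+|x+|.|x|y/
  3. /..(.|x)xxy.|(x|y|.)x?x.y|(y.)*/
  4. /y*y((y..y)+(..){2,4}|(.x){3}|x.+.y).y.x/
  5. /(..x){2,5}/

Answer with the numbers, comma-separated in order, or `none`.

2, 5

1 → no match — must start with `xxyxx`
2 → match
3 → no match
4 → no match
5 → match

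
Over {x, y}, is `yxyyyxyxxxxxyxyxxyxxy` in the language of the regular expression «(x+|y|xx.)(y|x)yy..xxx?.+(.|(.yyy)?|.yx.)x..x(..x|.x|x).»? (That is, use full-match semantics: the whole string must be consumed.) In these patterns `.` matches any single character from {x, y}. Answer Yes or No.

No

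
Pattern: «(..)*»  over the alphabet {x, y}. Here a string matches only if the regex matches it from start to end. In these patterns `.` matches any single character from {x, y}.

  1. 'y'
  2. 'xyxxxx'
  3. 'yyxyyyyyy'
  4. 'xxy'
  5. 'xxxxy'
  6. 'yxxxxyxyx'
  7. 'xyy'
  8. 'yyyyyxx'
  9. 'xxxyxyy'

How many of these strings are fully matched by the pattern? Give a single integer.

1 → no match
2 → match
3 → no match
4 → no match
5 → no match
6 → no match
7 → no match
8 → no match
9 → no match
Total matched: 1

1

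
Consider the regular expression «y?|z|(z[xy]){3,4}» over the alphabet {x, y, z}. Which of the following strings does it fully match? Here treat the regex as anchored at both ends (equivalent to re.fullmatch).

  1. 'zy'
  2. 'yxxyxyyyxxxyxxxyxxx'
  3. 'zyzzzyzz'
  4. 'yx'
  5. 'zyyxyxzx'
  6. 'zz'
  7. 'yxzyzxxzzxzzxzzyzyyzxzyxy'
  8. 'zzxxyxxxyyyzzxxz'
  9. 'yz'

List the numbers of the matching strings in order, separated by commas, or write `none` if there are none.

none

1 → no match
2 → no match
3 → no match
4 → no match
5 → no match
6 → no match
7 → no match
8 → no match
9 → no match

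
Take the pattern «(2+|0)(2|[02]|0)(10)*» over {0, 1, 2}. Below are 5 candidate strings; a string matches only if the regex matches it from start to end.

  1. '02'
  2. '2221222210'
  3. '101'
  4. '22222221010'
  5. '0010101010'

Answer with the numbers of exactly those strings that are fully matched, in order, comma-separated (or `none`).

1 → match
2 → no match
3 → no match
4 → match
5 → match

1, 4, 5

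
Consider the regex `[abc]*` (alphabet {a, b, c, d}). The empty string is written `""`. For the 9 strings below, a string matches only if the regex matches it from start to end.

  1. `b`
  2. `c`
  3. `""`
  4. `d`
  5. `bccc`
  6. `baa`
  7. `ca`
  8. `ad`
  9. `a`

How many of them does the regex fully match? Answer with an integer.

1 → match
2 → match
3 → match
4 → no match
5 → match
6 → match
7 → match
8 → no match
9 → match
Total matched: 7

7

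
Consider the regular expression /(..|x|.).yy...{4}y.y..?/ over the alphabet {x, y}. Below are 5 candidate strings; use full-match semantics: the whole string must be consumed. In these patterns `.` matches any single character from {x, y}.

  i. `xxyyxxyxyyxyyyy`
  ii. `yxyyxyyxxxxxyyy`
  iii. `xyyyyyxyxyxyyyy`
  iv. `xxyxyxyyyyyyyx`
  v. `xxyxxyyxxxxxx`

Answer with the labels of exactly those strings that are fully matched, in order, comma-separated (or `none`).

iii

i → no match
ii → no match
iii → match
iv → no match
v → no match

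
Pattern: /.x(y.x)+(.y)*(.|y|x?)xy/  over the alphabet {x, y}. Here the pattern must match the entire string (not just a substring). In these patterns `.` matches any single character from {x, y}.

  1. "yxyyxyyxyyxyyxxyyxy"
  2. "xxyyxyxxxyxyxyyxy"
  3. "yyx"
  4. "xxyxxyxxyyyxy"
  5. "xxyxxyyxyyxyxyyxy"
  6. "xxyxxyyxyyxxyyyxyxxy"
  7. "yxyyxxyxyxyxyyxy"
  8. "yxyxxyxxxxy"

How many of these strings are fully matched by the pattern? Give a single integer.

7

1 → match
2 → match
3. "yyx" → no match — must end with "xy"
4 → match
5 → match
6 → match
7 → match
8. "yxyxxyxxxxy" → match
Total matched: 7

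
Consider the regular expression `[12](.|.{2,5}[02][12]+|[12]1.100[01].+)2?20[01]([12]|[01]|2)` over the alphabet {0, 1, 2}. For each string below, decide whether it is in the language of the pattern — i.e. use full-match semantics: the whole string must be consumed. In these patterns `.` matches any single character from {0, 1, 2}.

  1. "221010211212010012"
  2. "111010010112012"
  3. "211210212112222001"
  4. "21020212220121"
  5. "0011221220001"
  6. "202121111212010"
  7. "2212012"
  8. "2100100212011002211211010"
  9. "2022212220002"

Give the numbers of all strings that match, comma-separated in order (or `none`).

1 → no match
2 → match
3 → match
4 → no match
5 → no match
6 → match
7 → no match
8 → no match
9 → no match

2, 3, 6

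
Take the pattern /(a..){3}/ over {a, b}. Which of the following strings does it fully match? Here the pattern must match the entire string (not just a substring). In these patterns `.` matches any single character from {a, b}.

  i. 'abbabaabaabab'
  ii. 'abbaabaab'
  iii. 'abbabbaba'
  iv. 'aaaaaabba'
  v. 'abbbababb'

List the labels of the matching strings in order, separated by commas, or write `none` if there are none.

ii, iii

i → no match
ii → match
iii → match
iv → no match
v → no match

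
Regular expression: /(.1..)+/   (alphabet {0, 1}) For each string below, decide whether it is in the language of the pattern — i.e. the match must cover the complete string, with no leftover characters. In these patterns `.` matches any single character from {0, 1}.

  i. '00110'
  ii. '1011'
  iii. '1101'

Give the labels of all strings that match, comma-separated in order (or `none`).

i. '00110' → no match
ii. '1011' → no match
iii. '1101' → match

iii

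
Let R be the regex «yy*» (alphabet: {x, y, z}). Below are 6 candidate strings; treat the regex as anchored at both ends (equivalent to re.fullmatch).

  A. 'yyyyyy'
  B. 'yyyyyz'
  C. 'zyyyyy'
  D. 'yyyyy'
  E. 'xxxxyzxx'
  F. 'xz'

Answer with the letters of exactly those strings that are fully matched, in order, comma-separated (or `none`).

A, D

A → match
B → no match
C → no match — must start with 'y'
D → match
E → no match — must start with 'y'
F → no match — must start with 'y'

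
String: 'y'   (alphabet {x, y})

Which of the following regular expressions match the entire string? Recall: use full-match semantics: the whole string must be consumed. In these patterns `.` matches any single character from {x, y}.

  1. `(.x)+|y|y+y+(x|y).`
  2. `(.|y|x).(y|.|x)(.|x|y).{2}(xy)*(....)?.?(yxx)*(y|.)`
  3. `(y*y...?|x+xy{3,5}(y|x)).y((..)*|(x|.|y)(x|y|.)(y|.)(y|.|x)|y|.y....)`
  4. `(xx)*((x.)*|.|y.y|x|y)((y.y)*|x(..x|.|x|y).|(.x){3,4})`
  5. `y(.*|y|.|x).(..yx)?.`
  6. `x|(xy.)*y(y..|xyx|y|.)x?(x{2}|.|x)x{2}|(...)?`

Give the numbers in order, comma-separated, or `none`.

1, 4

1 → match
2 → no match
3 → no match
4 → match
5 → no match
6 → no match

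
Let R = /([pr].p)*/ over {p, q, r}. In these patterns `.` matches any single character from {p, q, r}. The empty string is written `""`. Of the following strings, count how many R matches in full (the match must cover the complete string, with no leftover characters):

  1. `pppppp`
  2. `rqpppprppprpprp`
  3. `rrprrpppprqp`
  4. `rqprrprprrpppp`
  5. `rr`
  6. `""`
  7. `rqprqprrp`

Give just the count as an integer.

5

1 → match
2 → match
3 → match
4 → no match
5 → no match
6 → match
7 → match
Total matched: 5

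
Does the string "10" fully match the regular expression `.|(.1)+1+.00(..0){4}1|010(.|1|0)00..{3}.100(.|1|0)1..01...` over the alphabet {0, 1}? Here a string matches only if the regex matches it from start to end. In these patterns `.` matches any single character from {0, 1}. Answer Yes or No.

No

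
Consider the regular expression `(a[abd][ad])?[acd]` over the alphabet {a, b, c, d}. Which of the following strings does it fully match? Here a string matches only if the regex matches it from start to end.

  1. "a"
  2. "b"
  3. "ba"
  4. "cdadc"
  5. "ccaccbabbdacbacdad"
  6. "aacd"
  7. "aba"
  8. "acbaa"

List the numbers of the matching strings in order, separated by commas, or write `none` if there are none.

1

1. "a" → match
2. "b" → no match
3. "ba" → no match
4. "cdadc" → no match
5 → no match
6. "aacd" → no match
7. "aba" → no match
8. "acbaa" → no match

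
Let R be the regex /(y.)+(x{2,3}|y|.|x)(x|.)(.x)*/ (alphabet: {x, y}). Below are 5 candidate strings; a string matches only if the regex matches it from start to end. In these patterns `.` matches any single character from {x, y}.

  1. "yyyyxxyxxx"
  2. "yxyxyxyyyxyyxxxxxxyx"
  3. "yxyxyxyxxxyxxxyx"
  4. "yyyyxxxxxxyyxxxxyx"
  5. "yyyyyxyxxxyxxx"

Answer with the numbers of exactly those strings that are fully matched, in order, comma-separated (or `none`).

1. "yyyyxxyxxx" → match
2 → match
3 → match
4 → no match
5 → match

1, 2, 3, 5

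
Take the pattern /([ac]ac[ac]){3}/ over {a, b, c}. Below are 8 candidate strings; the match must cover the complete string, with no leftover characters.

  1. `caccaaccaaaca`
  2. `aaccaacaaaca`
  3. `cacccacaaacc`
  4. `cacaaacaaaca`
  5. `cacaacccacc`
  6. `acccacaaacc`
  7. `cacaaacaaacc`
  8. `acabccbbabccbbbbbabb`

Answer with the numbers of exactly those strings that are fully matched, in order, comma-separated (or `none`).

2, 3, 4, 7

1 → no match
2 → match
3 → match
4 → match
5 → no match
6 → no match
7 → match
8 → no match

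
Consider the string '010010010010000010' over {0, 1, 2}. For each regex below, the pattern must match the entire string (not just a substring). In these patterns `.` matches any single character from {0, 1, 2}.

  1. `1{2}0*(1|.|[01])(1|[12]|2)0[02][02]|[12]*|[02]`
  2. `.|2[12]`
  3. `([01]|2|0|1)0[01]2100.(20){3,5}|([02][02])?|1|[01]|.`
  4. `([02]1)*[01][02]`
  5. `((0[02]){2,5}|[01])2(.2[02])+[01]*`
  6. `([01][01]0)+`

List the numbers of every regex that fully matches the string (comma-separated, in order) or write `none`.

1 → no match
2 → no match
3 → no match
4 → no match
5 → no match
6 → match

6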